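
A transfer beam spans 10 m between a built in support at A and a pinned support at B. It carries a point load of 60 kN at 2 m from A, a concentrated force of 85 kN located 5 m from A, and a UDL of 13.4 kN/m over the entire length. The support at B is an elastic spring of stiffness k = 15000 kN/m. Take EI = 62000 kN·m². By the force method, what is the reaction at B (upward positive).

Choose R_B as the redundant. The primary structure is the cantilever fixed at A.
Downward deflection at the released point B due to the loads:
  point load 60 at a = 2: Pa²(3L − a)/(6EI) = 1120/EI
  point load 85 at a = 5: Pa²(3L − a)/(6EI) = 8854/EI
  UDL 13.4: wL⁴/(8EI) = 16750/EI
  δ_0 = 26724/EI
Flexibility coefficient — unit upward force at B: δ_{BB} = L³/(3EI) = 333.3/EI.
With EI = 62000 kN·m²: δ_0 = 0.43103 m and δ_{BB} = 0.005376 m/kN.
Compatibility — the spring shortens by R_B/k under the reaction it provides: δ_0 − R_B·δ_{BB} = R_B/k. With 1/k = 0.000067 m/kN, R_B = δ_0 / (δ_{BB} + 1/k) = 0.43103 / (0.005376 + 0.000067) = 79.19 kN.

R_B = 79.19 kN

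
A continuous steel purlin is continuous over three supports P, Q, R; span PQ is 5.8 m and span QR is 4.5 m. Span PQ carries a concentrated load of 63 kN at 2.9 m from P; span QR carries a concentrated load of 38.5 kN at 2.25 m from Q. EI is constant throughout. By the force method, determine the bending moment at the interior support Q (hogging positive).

M_Q = 52.77 kN·m

Insert a hinge at Q; M_Q is the redundant, and each span becomes simply supported.
Rotations at Q on the released spans (each span's end-slope, ×1/EI):
  span PQ: point load 63 at a = 2.9: Pab(L + a)/(6LEI) = 132.5/EI
  span QR: point load 38.5 at a = 2.25: Pab(L + b)/(6LEI) = 48.73/EI
  relative rotation θ_0 = (132.5 + 48.73)/EI = 181.2/EI
A unit hogging moment at Q produces rotation L₁/(3EI) + L₂/(3EI) = 3.433/EI.
Compatibility: M_Q·(L₁+L₂)/(3EI) = θ_0, giving M_Q = 52.77 kN·m (hogging).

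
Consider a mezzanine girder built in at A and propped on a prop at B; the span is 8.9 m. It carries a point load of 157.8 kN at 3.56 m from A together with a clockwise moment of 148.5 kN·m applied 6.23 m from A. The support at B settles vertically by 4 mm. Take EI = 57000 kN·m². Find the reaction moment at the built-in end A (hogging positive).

Choose R_B as the redundant. The primary structure is the cantilever fixed at A.
Deflection at B on the released cantilever, summing each load's contribution:
  point load 157.8 at a = 3.56: Pa²(3L − a)/(6EI) = 7713/EI
  clockwise couple 148.5 at a = 6.23: M₀a(2L − a)/(2EI) = 5352/EI
  δ_0 = 13065/EI
Tip deflection under a unit load at B: L³/(3EI) = 235/EI.
With EI = 57000 kN·m²: δ_0 = 0.22921 m and δ_{BB} = 0.004123 m/kN.
Compatibility — the beam at B must follow the support down by 0.004 m: δ_0 − R_B·δ_{BB} = 0.004, so R_B = (0.22921 − 0.004)/0.004123 = 54.63 kN.
Moment equilibrium about A: M_A = Σ(load moments about A) − R_B·L = 710.3 − 54.63×8.9 = 224.1 kN·m.

M_A = 224.1 kN·m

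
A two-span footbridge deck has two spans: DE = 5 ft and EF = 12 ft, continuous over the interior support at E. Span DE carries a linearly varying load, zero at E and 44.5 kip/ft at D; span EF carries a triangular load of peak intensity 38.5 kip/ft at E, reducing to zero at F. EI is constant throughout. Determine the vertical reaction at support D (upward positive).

R_D = 18.17 kip

Insert a hinge at E; M_E is the redundant, and each span becomes simply supported.
End slopes at the hinge E, treating each span as simply supported:
  span DE: triangular load, peak 44.5: 7w₀L³/(360EI) = 108.2/EI
  span EF: triangular load, peak 38.5: w₀L³/(45EI) = 1478/EI
  relative rotation θ_0 = (108.2 + 1478)/EI = 1587/EI
A unit hogging moment at E produces rotation L₁/(3EI) + L₂/(3EI) = 5.667/EI.
Slope continuity at E: θ_0 = M_E·5.667/EI, so M_E = 1587/5.667 = 280 kip·ft (hogging).
Span DE, ΣM about D with M_E applied at E: R_E^{DE}·5 = 185.4 + 280, so R_E^{DE} = 93.08 kip and R_D = 111.2 − 93.08 = 18.17 kip.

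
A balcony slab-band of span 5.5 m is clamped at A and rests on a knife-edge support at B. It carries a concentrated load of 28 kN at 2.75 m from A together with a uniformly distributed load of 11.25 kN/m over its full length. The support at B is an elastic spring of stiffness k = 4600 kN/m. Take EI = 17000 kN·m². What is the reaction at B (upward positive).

R_B = 29.96 kN

Take the reaction at B as the redundant and release it; the primary structure is a cantilever fixed at A.
Free-end deflection of the primary structure under the applied loading (downward +):
  point load 28 at a = 2.75: Pa²(3L − a)/(6EI) = 485.3/EI
  UDL 11.25: wL⁴/(8EI) = 1287/EI
  δ_0 = 1772/EI
Flexibility coefficient — unit upward force at B: δ_{BB} = L³/(3EI) = 55.46/EI.
With EI = 17000 kN·m²: δ_0 = 0.10424 m and δ_{BB} = 0.003262 m/kN.
Compatibility — the spring shortens by R_B/k under the reaction it provides: δ_0 − R_B·δ_{BB} = R_B/k. With 1/k = 0.000217 m/kN, R_B = δ_0 / (δ_{BB} + 1/k) = 0.10424 / (0.003262 + 0.000217) = 29.96 kN.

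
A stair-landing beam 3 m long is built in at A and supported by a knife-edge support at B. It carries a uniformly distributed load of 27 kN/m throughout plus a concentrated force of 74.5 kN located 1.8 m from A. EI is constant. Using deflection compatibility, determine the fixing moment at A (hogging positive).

M_A = 67.92 kN·m

Take the reaction at B as the redundant and release it; the primary structure is a cantilever fixed at A.
Downward deflection at the released point B due to the loads:
  UDL 27: wL⁴/(8EI) = 273.4/EI
  point load 74.5 at a = 1.8: Pa²(3L − a)/(6EI) = 289.7/EI
  δ_0 = 563/EI
Tip deflection under a unit load at B: L³/(3EI) = 9/EI.
The prop prevents deflection at B: R_B = δ_0/δ_{BB} = 563/9 = 62.56 kN.
Moment equilibrium about A: M_A = Σ(load moments about A) − R_B·L = 255.6 − 62.56×3 = 67.92 kN·m.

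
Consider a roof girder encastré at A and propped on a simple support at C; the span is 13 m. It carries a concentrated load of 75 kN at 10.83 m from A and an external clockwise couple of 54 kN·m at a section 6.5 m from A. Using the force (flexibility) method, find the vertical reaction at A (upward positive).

R_A = 13.93 kN

Remove the prop at C; the released (primary) structure is a cantilever built in at A.
Downward deflection at the released point C due to the loads:
  point load 75 at a = 10.83: Pa²(3L − a)/(6EI) = 41300/EI
  clockwise couple 54 at a = 6.5: M₀a(2L − a)/(2EI) = 3422/EI
  δ_0 = 44723/EI
Tip deflection under a unit load at C: L³/(3EI) = 732.3/EI.
The prop prevents deflection at C: R_C = δ_0/δ_{CC} = 44723/732.3 = 61.07 kN.
Vertical equilibrium: R_A = ΣP − R_C = 75 − 61.07 = 13.93 kN.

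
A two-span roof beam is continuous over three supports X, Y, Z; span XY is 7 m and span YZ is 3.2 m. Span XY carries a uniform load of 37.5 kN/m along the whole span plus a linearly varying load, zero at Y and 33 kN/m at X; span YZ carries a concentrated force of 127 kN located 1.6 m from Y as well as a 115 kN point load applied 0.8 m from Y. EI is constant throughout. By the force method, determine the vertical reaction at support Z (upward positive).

R_Z = 9.372 kN

Insert a hinge at Y; M_Y is the redundant, and each span becomes simply supported.
Rotations at Y on the released spans (each span's end-slope, ×1/EI):
  span XY: UDL 37.5: wL³/(24EI) = 535.9/EI
  span XY: triangular load, peak 33: 7w₀L³/(360EI) = 220.1/EI
  span YZ: point load 127 at a = 1.6: Pab(L + b)/(6LEI) = 81.28/EI
  span YZ: point load 115 at a = 0.8: Pab(L + b)/(6LEI) = 64.4/EI
  relative rotation θ_0 = (756 + 145.7)/EI = 901.7/EI
A unit hogging moment at Y produces rotation L₁/(3EI) + L₂/(3EI) = 3.4/EI.
Slope continuity at Y: θ_0 = M_Y·3.4/EI, so M_Y = 901.7/3.4 = 265.2 kN·m (hogging).
Span YZ, ΣM about Z: R_Y^{YZ}·3.2 = 479.2 + 265.2, so R_Y^{YZ} = 232.6 kN and R_Z = 242 − 232.6 = 9.372 kN.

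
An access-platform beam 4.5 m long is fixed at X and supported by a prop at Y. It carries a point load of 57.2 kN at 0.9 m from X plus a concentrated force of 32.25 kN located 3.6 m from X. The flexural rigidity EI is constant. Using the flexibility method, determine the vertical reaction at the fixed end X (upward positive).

R_X = 63.54 kN

Take the reaction at Y as the redundant and release it; the primary structure is a cantilever fixed at X.
Free-end deflection of the primary structure under the applied loading (downward +):
  point load 57.2 at a = 0.9: Pa²(3L − a)/(6EI) = 97.3/EI
  point load 32.25 at a = 3.6: Pa²(3L − a)/(6EI) = 689.6/EI
  δ_0 = 786.9/EI
Tip deflection under a unit load at Y: L³/(3EI) = 30.38/EI.
Compatibility at Y: δ_0 − R_Y·δ_{YY} = 0, so R_Y = 786.9/30.38 = 25.91 kN.
Vertical equilibrium: R_X = ΣP − R_Y = 89.45 − 25.91 = 63.54 kN.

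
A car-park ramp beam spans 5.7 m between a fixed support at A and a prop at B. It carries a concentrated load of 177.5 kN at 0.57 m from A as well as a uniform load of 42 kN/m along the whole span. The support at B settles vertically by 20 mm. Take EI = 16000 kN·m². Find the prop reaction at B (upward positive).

R_B = 87.16 kN

Remove the prop at B; the released (primary) structure is a cantilever built in at A.
Free-end deflection of the primary structure under the applied loading (downward +):
  point load 177.5 at a = 0.57: Pa²(3L − a)/(6EI) = 158.9/EI
  UDL 42: wL⁴/(8EI) = 5542/EI
  δ_0 = 5701/EI
Flexibility coefficient — unit upward force at B: δ_{BB} = L³/(3EI) = 61.73/EI.
With EI = 16000 kN·m²: δ_0 = 0.3563 m and δ_{BB} = 0.003858 m/kN.
Compatibility — the beam at B must follow the support down by 0.02 m: δ_0 − R_B·δ_{BB} = 0.02, so R_B = (0.3563 − 0.02)/0.003858 = 87.16 kN.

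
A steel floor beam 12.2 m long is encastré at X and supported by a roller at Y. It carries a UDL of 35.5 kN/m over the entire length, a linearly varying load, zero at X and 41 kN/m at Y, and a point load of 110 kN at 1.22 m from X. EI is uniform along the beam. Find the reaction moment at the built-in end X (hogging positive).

M_X = 1131 kN·m

Choose R_Y as the redundant. The primary structure is the cantilever fixed at X.
Downward deflection at the released point Y due to the loads:
  UDL 35.5: wL⁴/(8EI) = 98305/EI
  triangular load, peak 41 at the free end: 11w₀L⁴/(120EI) = 83260/EI
  point load 110 at a = 1.22: Pa²(3L − a)/(6EI) = 965.4/EI
  δ_0 = 182531/EI
Tip deflection under a unit load at Y: L³/(3EI) = 605.3/EI.
The prop prevents deflection at Y: R_Y = δ_0/δ_{YY} = 182531/605.3 = 301.6 kN.
Moment equilibrium about X: M_X = Σ(load moments about X) − R_Y·L = 4810 − 301.6×12.2 = 1131 kN·m.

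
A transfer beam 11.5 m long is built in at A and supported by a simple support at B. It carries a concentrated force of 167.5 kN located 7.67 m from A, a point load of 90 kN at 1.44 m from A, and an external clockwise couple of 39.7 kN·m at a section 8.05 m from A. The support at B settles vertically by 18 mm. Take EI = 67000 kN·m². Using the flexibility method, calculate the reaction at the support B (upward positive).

Choose R_B as the redundant. The primary structure is the cantilever fixed at A.
Free-end deflection of the primary structure under the applied loading (downward +):
  point load 167.5 at a = 7.67: Pa²(3L − a)/(6EI) = 44063/EI
  point load 90 at a = 1.44: Pa²(3L − a)/(6EI) = 1028/EI
  clockwise couple 39.7 at a = 8.05: M₀a(2L − a)/(2EI) = 2389/EI
  δ_0 = 47480/EI
Flexibility coefficient — unit upward force at B: δ_{BB} = L³/(3EI) = 507/EI.
With EI = 67000 kN·m²: δ_0 = 0.70866 m and δ_{BB} = 0.007567 m/kN.
Compatibility — the beam at B must follow the support down by 0.018 m: δ_0 − R_B·δ_{BB} = 0.018, so R_B = (0.70866 − 0.018)/0.007567 = 91.28 kN.

R_B = 91.28 kN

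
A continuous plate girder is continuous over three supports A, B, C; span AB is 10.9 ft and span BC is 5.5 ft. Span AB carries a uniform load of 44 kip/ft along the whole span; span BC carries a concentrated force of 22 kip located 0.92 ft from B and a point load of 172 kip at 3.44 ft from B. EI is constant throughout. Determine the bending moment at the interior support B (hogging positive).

Release continuity at B by inserting a hinge; the redundant is the internal moment M_B. The primary structure is two simply-supported spans AB and BC.
Rotations at B on the released spans (each span's end-slope, ×1/EI):
  span AB: UDL 44: wL³/(24EI) = 2374/EI
  span BC: point load 22 at a = 0.92: Pab(L + b)/(6LEI) = 28.32/EI
  span BC: point load 172 at a = 3.44: Pab(L + b)/(6LEI) = 279.2/EI
  relative rotation θ_0 = (2374 + 307.5)/EI = 2682/EI
A unit hogging moment at B produces rotation L₁/(3EI) + L₂/(3EI) = 5.467/EI.
Slope continuity at B: θ_0 = M_B·5.467/EI, so M_B = 2682/5.467 = 490.6 kip·ft (hogging).

M_B = 490.6 kip·ft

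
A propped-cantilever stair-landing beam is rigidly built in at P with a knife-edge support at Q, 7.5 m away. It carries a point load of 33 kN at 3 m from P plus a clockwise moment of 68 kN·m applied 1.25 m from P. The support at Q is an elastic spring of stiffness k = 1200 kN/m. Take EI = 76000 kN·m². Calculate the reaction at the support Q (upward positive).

R_Q = 7.598 kN

Take the reaction at Q as the redundant and release it; the primary structure is a cantilever fixed at P.
Free-end deflection of the primary structure under the applied loading (downward +):
  point load 33 at a = 3: Pa²(3L − a)/(6EI) = 965.2/EI
  clockwise couple 68 at a = 1.25: M₀a(2L − a)/(2EI) = 584.4/EI
  δ_0 = 1550/EI
Flexibility coefficient — unit upward force at Q: δ_{QQ} = L³/(3EI) = 140.6/EI.
With EI = 76000 kN·m²: δ_0 = 0.02039 m and δ_{QQ} = 0.00185 m/kN.
Compatibility — the spring shortens by R_Q/k under the reaction it provides: δ_0 − R_Q·δ_{QQ} = R_Q/k. With 1/k = 0.000833 m/kN, R_Q = δ_0 / (δ_{QQ} + 1/k) = 0.02039 / (0.00185 + 0.000833) = 7.598 kN.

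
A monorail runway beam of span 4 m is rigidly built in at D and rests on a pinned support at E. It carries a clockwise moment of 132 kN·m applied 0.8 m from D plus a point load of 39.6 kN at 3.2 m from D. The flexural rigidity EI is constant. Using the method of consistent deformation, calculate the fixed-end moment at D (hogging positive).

M_D = 75.93 kN·m

Release the roller at E. Primary structure: cantilever fixed at D.
Free-end deflection of the primary structure under the applied loading (downward +):
  clockwise couple 132 at a = 0.8: M₀a(2L − a)/(2EI) = 380.2/EI
  point load 39.6 at a = 3.2: Pa²(3L − a)/(6EI) = 594.7/EI
  δ_0 = 974.9/EI
Flexibility coefficient — unit upward force at E: δ_{EE} = L³/(3EI) = 21.33/EI.
Compatibility at E: δ_0 − R_E·δ_{EE} = 0, so R_E = 974.9/21.33 = 45.7 kN.
Moment equilibrium about D: M_D = Σ(load moments about D) − R_E·L = 258.7 − 45.7×4 = 75.93 kN·m.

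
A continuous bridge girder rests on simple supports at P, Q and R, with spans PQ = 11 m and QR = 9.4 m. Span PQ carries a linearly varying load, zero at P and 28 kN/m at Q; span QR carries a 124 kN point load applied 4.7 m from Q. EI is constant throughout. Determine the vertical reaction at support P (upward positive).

Take M_Q as the redundant. Released structure: two simple spans PQ and QR with a hinge at Q.
End slopes at the hinge Q, treating each span as simply supported:
  span PQ: triangular load, peak 28: w₀L³/(45EI) = 828.2/EI
  span QR: point load 124 at a = 4.7: Pab(L + b)/(6LEI) = 684.8/EI
  relative rotation θ_0 = (828.2 + 684.8)/EI = 1513/EI
A unit hogging moment at Q produces rotation L₁/(3EI) + L₂/(3EI) = 6.8/EI.
Slope continuity at Q: θ_0 = M_Q·6.8/EI, so M_Q = 1513/6.8 = 222.5 kN·m (hogging).
Span PQ, ΣM about P with M_Q applied at Q: R_Q^{PQ}·11 = 1129 + 222.5, so R_Q^{PQ} = 122.9 kN and R_P = 154 − 122.9 = 31.11 kN.

R_P = 31.11 kN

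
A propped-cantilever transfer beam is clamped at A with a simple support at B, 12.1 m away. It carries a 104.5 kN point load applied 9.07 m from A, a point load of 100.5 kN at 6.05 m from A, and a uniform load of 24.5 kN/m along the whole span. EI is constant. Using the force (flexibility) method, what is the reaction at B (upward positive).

Take the reaction at B as the redundant and release it; the primary structure is a cantilever fixed at A.
Free-end deflection of the primary structure under the applied loading (downward +):
  point load 104.5 at a = 9.07: Pa²(3L − a)/(6EI) = 39015/EI
  point load 100.5 at a = 6.05: Pa²(3L − a)/(6EI) = 18546/EI
  UDL 24.5: wL⁴/(8EI) = 65647/EI
  δ_0 = 123208/EI
Tip deflection under a unit load at B: L³/(3EI) = 590.5/EI.
Compatibility at B: δ_0 − R_B·δ_{BB} = 0, so R_B = 123208/590.5 = 208.6 kN.

R_B = 208.6 kN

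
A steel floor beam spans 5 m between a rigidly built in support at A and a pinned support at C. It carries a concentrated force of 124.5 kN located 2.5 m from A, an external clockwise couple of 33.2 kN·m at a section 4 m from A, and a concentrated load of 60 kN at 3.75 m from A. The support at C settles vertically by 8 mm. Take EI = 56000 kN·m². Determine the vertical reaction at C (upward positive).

R_C = 75.68 kN

Remove the prop at C; the released (primary) structure is a cantilever built in at A.
Downward deflection at the released point C due to the loads:
  point load 124.5 at a = 2.5: Pa²(3L − a)/(6EI) = 1621/EI
  clockwise couple 33.2 at a = 4: M₀a(2L − a)/(2EI) = 398.4/EI
  point load 60 at a = 3.75: Pa²(3L − a)/(6EI) = 1582/EI
  δ_0 = 3602/EI
Flexibility coefficient — unit upward force at C: δ_{CC} = L³/(3EI) = 41.67/EI.
With EI = 56000 kN·m²: δ_0 = 0.064313 m and δ_{CC} = 0.000744 m/kN.
Compatibility — the beam at C must follow the support down by 0.008 m: δ_0 − R_C·δ_{CC} = 0.008, so R_C = (0.064313 − 0.008)/0.000744 = 75.68 kN.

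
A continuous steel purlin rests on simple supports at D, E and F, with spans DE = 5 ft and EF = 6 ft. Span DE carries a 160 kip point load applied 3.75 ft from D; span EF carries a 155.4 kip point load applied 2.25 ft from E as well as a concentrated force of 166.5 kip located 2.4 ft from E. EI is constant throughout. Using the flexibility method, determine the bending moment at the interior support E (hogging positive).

M_E = 261.1 kip·ft

Insert a hinge at E; M_E is the redundant, and each span becomes simply supported.
Discontinuity in slope at E on the released structure — sum the simple-span end rotations:
  span DE: point load 160 at a = 3.75: Pab(L + a)/(6LEI) = 218.8/EI
  span EF: point load 155.4 at a = 2.25: Pab(L + b)/(6LEI) = 355.1/EI
  span EF: point load 166.5 at a = 2.4: Pab(L + b)/(6LEI) = 383.6/EI
  relative rotation θ_0 = (218.8 + 738.7)/EI = 957.5/EI
A unit hogging moment at E produces rotation L₁/(3EI) + L₂/(3EI) = 3.667/EI.
Compatibility: M_E·(L₁+L₂)/(3EI) = θ_0, giving M_E = 261.1 kip·ft (hogging).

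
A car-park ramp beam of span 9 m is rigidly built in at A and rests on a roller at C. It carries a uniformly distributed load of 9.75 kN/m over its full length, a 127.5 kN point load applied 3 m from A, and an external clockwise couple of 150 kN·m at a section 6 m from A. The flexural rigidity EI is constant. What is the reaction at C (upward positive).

Release the roller at C. Primary structure: cantilever fixed at A.
Primary-structure tip deflection at C by superposition:
  UDL 9.75: wL⁴/(8EI) = 7996/EI
  point load 127.5 at a = 3: Pa²(3L − a)/(6EI) = 4590/EI
  clockwise couple 150 at a = 6: M₀a(2L − a)/(2EI) = 5400/EI
  δ_0 = 17986/EI
Flexibility coefficient — unit upward force at C: δ_{CC} = L³/(3EI) = 243/EI.
Compatibility at C: δ_0 − R_C·δ_{CC} = 0, so R_C = 17986/243 = 74.02 kN.

R_C = 74.02 kN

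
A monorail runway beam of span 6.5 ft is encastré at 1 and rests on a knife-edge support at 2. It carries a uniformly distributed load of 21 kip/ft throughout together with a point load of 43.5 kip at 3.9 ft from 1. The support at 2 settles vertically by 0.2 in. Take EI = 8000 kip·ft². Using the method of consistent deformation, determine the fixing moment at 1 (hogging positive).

M_1 = 167.9 kip·ft

Choose R_2 as the redundant. The primary structure is the cantilever fixed at 1.
Free-end deflection of the primary structure under the applied loading (downward +):
  UDL 21: wL⁴/(8EI) = 4686/EI
  point load 43.5 at a = 3.9: Pa²(3L − a)/(6EI) = 1720/EI
  δ_0 = 6406/EI
Tip deflection under a unit load at 2: L³/(3EI) = 91.54/EI.
With EI = 8000 kip·ft²: δ_0 = 0.80076 ft and δ_{22} = 0.011443 ft/kip.
Compatibility — the beam at 2 must follow the support down by 0.01667 ft: δ_0 − R_2·δ_{22} = 0.01667, so R_2 = (0.80076 − 0.01667)/0.011443 = 68.52 kip.
Moment equilibrium about 1: M_1 = Σ(load moments about 1) − R_2·L = 613.3 − 68.52×6.5 = 167.9 kip·ft.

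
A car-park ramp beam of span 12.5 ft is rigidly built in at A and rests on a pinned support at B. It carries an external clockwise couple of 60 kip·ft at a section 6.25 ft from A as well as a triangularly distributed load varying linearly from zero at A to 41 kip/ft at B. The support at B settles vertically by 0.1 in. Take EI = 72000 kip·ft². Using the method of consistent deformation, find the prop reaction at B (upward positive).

Remove the prop at B; the released (primary) structure is a cantilever built in at A.
Downward deflection at the released point B due to the loads:
  clockwise couple 60 at a = 6.25: M₀a(2L − a)/(2EI) = 3516/EI
  triangular load, peak 41 at the free end: 11w₀L⁴/(120EI) = 91756/EI
  δ_0 = 95272/EI
Flexibility coefficient — unit upward force at B: δ_{BB} = L³/(3EI) = 651/EI.
With EI = 72000 kip·ft²: δ_0 = 1.3232 ft and δ_{BB} = 0.009042 ft/kip.
Compatibility — the beam at B must follow the support down by 0.008333 ft: δ_0 − R_B·δ_{BB} = 0.008333, so R_B = (1.3232 − 0.008333)/0.009042 = 145.4 kip.

R_B = 145.4 kip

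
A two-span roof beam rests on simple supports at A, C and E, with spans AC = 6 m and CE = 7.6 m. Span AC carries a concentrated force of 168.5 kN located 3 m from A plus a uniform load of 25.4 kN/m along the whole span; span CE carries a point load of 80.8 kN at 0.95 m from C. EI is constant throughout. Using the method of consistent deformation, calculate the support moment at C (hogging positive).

Release continuity at C by inserting a hinge; the redundant is the internal moment M_C. The primary structure is two simply-supported spans AC and CE.
Discontinuity in slope at C on the released structure — sum the simple-span end rotations:
  span AC: point load 168.5 at a = 3: Pab(L + a)/(6LEI) = 379.1/EI
  span AC: UDL 25.4: wL³/(24EI) = 228.6/EI
  span CE: point load 80.8 at a = 0.95: Pab(L + b)/(6LEI) = 159.5/EI
  relative rotation θ_0 = (607.7 + 159.5)/EI = 767.2/EI
A unit hogging moment at C produces rotation L₁/(3EI) + L₂/(3EI) = 4.533/EI.
Compatibility: M_C·(L₁+L₂)/(3EI) = θ_0, giving M_C = 169.2 kN·m (hogging).

M_C = 169.2 kN·m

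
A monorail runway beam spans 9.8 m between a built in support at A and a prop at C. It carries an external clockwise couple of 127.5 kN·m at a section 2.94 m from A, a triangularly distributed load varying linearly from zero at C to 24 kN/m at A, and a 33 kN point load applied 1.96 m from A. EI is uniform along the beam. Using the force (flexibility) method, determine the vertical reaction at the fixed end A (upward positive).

R_A = 115.3 kN

Release the roller at C. Primary structure: cantilever fixed at A.
Downward deflection at the released point C due to the loads:
  clockwise couple 127.5 at a = 2.94: M₀a(2L − a)/(2EI) = 3123/EI
  triangular load, peak 24 at the fixed end: w₀L⁴/(30EI) = 7379/EI
  point load 33 at a = 1.96: Pa²(3L − a)/(6EI) = 579.8/EI
  δ_0 = 11081/EI
Flexibility coefficient — unit upward force at C: δ_{CC} = L³/(3EI) = 313.7/EI.
Compatibility at C: δ_0 − R_C·δ_{CC} = 0, so R_C = 11081/313.7 = 35.32 kN.
Vertical equilibrium: R_A = ΣP − R_C = 150.6 − 35.32 = 115.3 kN.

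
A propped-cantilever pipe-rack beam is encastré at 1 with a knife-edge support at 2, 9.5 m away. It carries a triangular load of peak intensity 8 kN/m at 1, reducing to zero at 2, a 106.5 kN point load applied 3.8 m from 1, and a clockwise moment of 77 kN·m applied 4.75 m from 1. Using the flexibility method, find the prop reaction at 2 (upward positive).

Remove the prop at 2; the released (primary) structure is a cantilever built in at 1.
Downward deflection at the released point 2 due to the loads:
  triangular load, peak 8 at the fixed end: w₀L⁴/(30EI) = 2172/EI
  point load 106.5 at a = 3.8: Pa²(3L − a)/(6EI) = 6331/EI
  clockwise couple 77 at a = 4.75: M₀a(2L − a)/(2EI) = 2606/EI
  δ_0 = 11109/EI
Flexibility coefficient — unit upward force at 2: δ_{22} = L³/(3EI) = 285.8/EI.
The prop prevents deflection at 2: R_2 = δ_0/δ_{22} = 11109/285.8 = 38.87 kN.

R_2 = 38.87 kN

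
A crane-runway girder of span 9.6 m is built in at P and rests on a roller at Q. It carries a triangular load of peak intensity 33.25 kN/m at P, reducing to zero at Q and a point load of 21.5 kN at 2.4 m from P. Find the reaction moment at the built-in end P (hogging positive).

Choose R_Q as the redundant. The primary structure is the cantilever fixed at P.
Primary-structure tip deflection at Q by superposition:
  triangular load, peak 33.25 at the fixed end: w₀L⁴/(30EI) = 9414/EI
  point load 21.5 at a = 2.4: Pa²(3L − a)/(6EI) = 544.9/EI
  δ_0 = 9958/EI
Tip deflection under a unit load at Q: L³/(3EI) = 294.9/EI.
The prop prevents deflection at Q: R_Q = δ_0/δ_{QQ} = 9958/294.9 = 33.77 kN.
Moment equilibrium about P: M_P = Σ(load moments about P) − R_Q·L = 562.3 − 33.77×9.6 = 238.2 kN·m.

M_P = 238.2 kN·m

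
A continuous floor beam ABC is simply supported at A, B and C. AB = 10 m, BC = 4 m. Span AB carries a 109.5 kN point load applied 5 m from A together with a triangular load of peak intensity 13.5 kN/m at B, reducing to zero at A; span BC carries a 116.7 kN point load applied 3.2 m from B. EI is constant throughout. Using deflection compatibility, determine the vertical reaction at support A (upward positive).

Release continuity at B by inserting a hinge; the redundant is the internal moment M_B. The primary structure is two simply-supported spans AB and BC.
End slopes at the hinge B, treating each span as simply supported:
  span AB: point load 109.5 at a = 5: Pab(L + a)/(6LEI) = 684.4/EI
  span AB: triangular load, peak 13.5: w₀L³/(45EI) = 300/EI
  span BC: point load 116.7 at a = 3.2: Pab(L + b)/(6LEI) = 59.75/EI
  relative rotation θ_0 = (984.4 + 59.75)/EI = 1044/EI
A unit hogging moment at B produces rotation L₁/(3EI) + L₂/(3EI) = 4.667/EI.
Slope continuity at B: θ_0 = M_B·4.667/EI, so M_B = 1044/4.667 = 223.7 kN·m (hogging).
Span AB, ΣM about A with M_B applied at B: R_B^{AB}·10 = 997.5 + 223.7, so R_B^{AB} = 122.1 kN and R_A = 177 − 122.1 = 54.88 kN.

R_A = 54.88 kN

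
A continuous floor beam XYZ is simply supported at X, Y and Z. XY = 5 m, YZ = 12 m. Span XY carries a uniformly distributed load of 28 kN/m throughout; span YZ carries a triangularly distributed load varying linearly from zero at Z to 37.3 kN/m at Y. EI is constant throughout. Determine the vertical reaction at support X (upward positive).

R_X = 14.3 kN

Insert a hinge at Y; M_Y is the redundant, and each span becomes simply supported.
Discontinuity in slope at Y on the released structure — sum the simple-span end rotations:
  span XY: UDL 28: wL³/(24EI) = 145.8/EI
  span YZ: triangular load, peak 37.3: w₀L³/(45EI) = 1432/EI
  relative rotation θ_0 = (145.8 + 1432)/EI = 1578/EI
A unit hogging moment at Y produces rotation L₁/(3EI) + L₂/(3EI) = 5.667/EI.
Slope continuity at Y: θ_0 = M_Y·5.667/EI, so M_Y = 1578/5.667 = 278.5 kN·m (hogging).
Span XY, ΣM about X with M_Y applied at Y: R_Y^{XY}·5 = 350 + 278.5, so R_Y^{XY} = 125.7 kN and R_X = 140 − 125.7 = 14.3 kN.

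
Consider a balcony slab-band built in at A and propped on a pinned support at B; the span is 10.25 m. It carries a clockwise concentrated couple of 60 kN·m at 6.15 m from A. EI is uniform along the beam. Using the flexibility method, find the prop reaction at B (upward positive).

Remove the prop at B; the released (primary) structure is a cantilever built in at A.
Primary-structure tip deflection at B by superposition:
  clockwise couple 60 at a = 6.15: M₀a(2L − a)/(2EI) = 2648/EI
Flexibility coefficient — unit upward force at B: δ_{BB} = L³/(3EI) = 359/EI.
The prop prevents deflection at B: R_B = δ_0/δ_{BB} = 2648/359 = 7.376 kN.

R_B = 7.376 kN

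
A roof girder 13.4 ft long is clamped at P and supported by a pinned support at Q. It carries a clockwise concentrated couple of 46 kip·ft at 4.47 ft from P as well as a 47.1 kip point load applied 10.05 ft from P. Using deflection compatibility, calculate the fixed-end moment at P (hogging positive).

M_P = 81.61 kip·ft

Release the roller at Q. Primary structure: cantilever fixed at P.
Free-end deflection of the primary structure under the applied loading (downward +):
  clockwise couple 46 at a = 4.47: M₀a(2L − a)/(2EI) = 2296/EI
  point load 47.1 at a = 10.05: Pa²(3L − a)/(6EI) = 23905/EI
  δ_0 = 26201/EI
Tip deflection under a unit load at Q: L³/(3EI) = 802/EI.
The prop prevents deflection at Q: R_Q = δ_0/δ_{QQ} = 26201/802 = 32.67 kip.
Moment equilibrium about P: M_P = Σ(load moments about P) − R_Q·L = 519.4 − 32.67×13.4 = 81.61 kip·ft.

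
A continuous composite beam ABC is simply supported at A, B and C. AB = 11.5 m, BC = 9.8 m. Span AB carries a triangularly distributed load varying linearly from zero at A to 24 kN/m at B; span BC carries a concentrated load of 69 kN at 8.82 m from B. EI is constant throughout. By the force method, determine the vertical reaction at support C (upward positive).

R_C = 48.87 kN

Insert a hinge at B; M_B is the redundant, and each span becomes simply supported.
Rotations at B on the released spans (each span's end-slope, ×1/EI):
  span AB: triangular load, peak 24: w₀L³/(45EI) = 811.1/EI
  span BC: point load 69 at a = 8.82: Pab(L + b)/(6LEI) = 109.3/EI
  relative rotation θ_0 = (811.1 + 109.3)/EI = 920.5/EI
A unit hogging moment at B produces rotation L₁/(3EI) + L₂/(3EI) = 7.1/EI.
Slope continuity at B: θ_0 = M_B·7.1/EI, so M_B = 920.5/7.1 = 129.6 kN·m (hogging).
Span BC, ΣM about C: R_B^{BC}·9.8 = 67.62 + 129.6, so R_B^{BC} = 20.13 kN and R_C = 69 − 20.13 = 48.87 kN.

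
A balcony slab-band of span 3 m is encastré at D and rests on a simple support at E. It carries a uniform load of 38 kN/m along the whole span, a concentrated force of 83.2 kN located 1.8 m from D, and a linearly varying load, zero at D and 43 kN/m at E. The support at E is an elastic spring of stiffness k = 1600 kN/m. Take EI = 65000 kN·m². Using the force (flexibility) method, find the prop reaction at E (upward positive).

Release the roller at E. Primary structure: cantilever fixed at D.
Free-end deflection of the primary structure under the applied loading (downward +):
  UDL 38: wL⁴/(8EI) = 384.8/EI
  point load 83.2 at a = 1.8: Pa²(3L − a)/(6EI) = 323.5/EI
  triangular load, peak 43 at the free end: 11w₀L⁴/(120EI) = 319.3/EI
  δ_0 = 1028/EI
Flexibility coefficient — unit upward force at E: δ_{EE} = L³/(3EI) = 9/EI.
With EI = 65000 kN·m²: δ_0 = 0.015808 m and δ_{EE} = 0.000138 m/kN.
Compatibility — the spring shortens by R_E/k under the reaction it provides: δ_0 − R_E·δ_{EE} = R_E/k. With 1/k = 0.000625 m/kN, R_E = δ_0 / (δ_{EE} + 1/k) = 0.015808 / (0.000138 + 0.000625) = 20.71 kN.

R_E = 20.71 kN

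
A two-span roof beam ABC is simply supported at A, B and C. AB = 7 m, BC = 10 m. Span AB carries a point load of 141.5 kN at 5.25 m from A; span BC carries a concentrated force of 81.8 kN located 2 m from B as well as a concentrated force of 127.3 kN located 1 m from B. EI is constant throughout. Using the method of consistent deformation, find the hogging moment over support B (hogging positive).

M_B = 200.2 kN·m

Insert a hinge at B; M_B is the redundant, and each span becomes simply supported.
Rotations at B on the released spans (each span's end-slope, ×1/EI):
  span AB: point load 141.5 at a = 5.25: Pab(L + a)/(6LEI) = 379.2/EI
  span BC: point load 81.8 at a = 2: Pab(L + b)/(6LEI) = 392.6/EI
  span BC: point load 127.3 at a = 1: Pab(L + b)/(6LEI) = 362.8/EI
  relative rotation θ_0 = (379.2 + 755.4)/EI = 1135/EI
A unit hogging moment at B produces rotation L₁/(3EI) + L₂/(3EI) = 5.667/EI.
Compatibility: M_B·(L₁+L₂)/(3EI) = θ_0, giving M_B = 200.2 kN·m (hogging).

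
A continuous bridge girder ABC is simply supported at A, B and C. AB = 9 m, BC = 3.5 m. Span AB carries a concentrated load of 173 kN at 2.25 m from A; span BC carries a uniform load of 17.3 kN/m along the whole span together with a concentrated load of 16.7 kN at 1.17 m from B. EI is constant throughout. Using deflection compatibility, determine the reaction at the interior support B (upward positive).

R_B = 140.9 kN

Insert a hinge at B; M_B is the redundant, and each span becomes simply supported.
Rotations at B on the released spans (each span's end-slope, ×1/EI):
  span AB: point load 173 at a = 2.25: Pab(L + a)/(6LEI) = 547.4/EI
  span BC: UDL 17.3: wL³/(24EI) = 30.91/EI
  span BC: point load 16.7 at a = 1.17: Pab(L + b)/(6LEI) = 12.64/EI
  relative rotation θ_0 = (547.4 + 43.54)/EI = 590.9/EI
A unit hogging moment at B produces rotation L₁/(3EI) + L₂/(3EI) = 4.167/EI.
Slope continuity at B: θ_0 = M_B·4.167/EI, so M_B = 590.9/4.167 = 141.8 kN·m (hogging).
Span AB, ΣM about A with M_B applied at B: R_B^{AB}·9 = 389.2 + 141.8, so R_B^{AB} = 59.01 kN and R_A = 173 − 59.01 = 114 kN.
Span BC, ΣM about C: R_B^{BC}·3.5 = 144.9 + 141.8, so R_B^{BC} = 81.91 kN and R_C = 77.25 − 81.91 = -4.663 kN.
R_B = 59.01 + 81.91 = 140.9 kN.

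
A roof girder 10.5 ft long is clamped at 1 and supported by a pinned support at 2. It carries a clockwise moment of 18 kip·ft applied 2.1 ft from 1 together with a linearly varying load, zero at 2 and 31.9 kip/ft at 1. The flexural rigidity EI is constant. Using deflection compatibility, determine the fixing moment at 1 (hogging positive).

Choose R_2 as the redundant. The primary structure is the cantilever fixed at 1.
Primary-structure tip deflection at 2 by superposition:
  clockwise couple 18 at a = 2.1: M₀a(2L − a)/(2EI) = 357.2/EI
  triangular load, peak 31.9 at the fixed end: w₀L⁴/(30EI) = 12925/EI
  δ_0 = 13282/EI
Tip deflection under a unit load at 2: L³/(3EI) = 385.9/EI.
The prop prevents deflection at 2: R_2 = δ_0/δ_{22} = 13282/385.9 = 34.42 kip.
Moment equilibrium about 1: M_1 = Σ(load moments about 1) − R_2·L = 604.2 − 34.42×10.5 = 242.7 kip·ft.

M_1 = 242.7 kip·ft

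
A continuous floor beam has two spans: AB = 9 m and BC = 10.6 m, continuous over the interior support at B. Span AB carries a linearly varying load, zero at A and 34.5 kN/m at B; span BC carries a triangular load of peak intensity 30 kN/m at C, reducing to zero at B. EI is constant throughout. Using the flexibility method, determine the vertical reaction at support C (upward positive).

Release continuity at B by inserting a hinge; the redundant is the internal moment M_B. The primary structure is two simply-supported spans AB and BC.
End slopes at the hinge B, treating each span as simply supported:
  span AB: triangular load, peak 34.5: w₀L³/(45EI) = 558.9/EI
  span BC: triangular load, peak 30: 7w₀L³/(360EI) = 694.8/EI
  relative rotation θ_0 = (558.9 + 694.8)/EI = 1254/EI
A unit hogging moment at B produces rotation L₁/(3EI) + L₂/(3EI) = 6.533/EI.
Slope continuity at B: θ_0 = M_B·6.533/EI, so M_B = 1254/6.533 = 191.9 kN·m (hogging).
Span BC, ΣM about C: R_B^{BC}·10.6 = 561.8 + 191.9, so R_B^{BC} = 71.1 kN and R_C = 159 − 71.1 = 87.9 kN.

R_C = 87.9 kN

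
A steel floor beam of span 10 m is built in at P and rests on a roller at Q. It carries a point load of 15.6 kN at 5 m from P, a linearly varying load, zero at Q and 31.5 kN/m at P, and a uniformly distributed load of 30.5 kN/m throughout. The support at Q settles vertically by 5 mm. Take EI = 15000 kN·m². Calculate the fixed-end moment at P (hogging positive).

M_P = 622.7 kN·m

Choose R_Q as the redundant. The primary structure is the cantilever fixed at P.
Primary-structure tip deflection at Q by superposition:
  point load 15.6 at a = 5: Pa²(3L − a)/(6EI) = 1625/EI
  triangular load, peak 31.5 at the fixed end: w₀L⁴/(30EI) = 10500/EI
  UDL 30.5: wL⁴/(8EI) = 38125/EI
  δ_0 = 50250/EI
Flexibility coefficient — unit upward force at Q: δ_{QQ} = L³/(3EI) = 333.3/EI.
With EI = 15000 kN·m²: δ_0 = 3.35 m and δ_{QQ} = 0.022222 m/kN.
Compatibility — the beam at Q must follow the support down by 0.005 m: δ_0 − R_Q·δ_{QQ} = 0.005, so R_Q = (3.35 − 0.005)/0.022222 = 150.5 kN.
Moment equilibrium about P: M_P = Σ(load moments about P) − R_Q·L = 2128 − 150.5×10 = 622.7 kN·m.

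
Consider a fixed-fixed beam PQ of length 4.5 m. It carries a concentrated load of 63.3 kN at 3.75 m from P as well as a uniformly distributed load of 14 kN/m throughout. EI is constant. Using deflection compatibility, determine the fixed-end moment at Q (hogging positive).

M_Q = 56.59 kN·m

Take the two fixed-end moments M_P, M_Q as redundants; the released structure is the simple span PQ.
End rotations of the released simple span under the applied load (×1/EI):
  at P: point load 63.3 at a = 3.75: Pab(L + b)/(6LEI) = 34.62/EI
  at Q: point load 63.3 at a = 3.75: Pab(L + a)/(6LEI) = 54.4/EI
  at P: UDL 14: wL³/(24EI) = 53.16/EI
  at Q: UDL 14: wL³/(24EI) = 53.16/EI
  θ_P0 = 87.77/EI,  θ_Q0 = 107.6/EI
Flexibility coefficients: a unit moment at one end gives L/(3EI) there and L/(6EI) at the far end, so f₁₁ = f₂₂ = 1.5/EI and f₁₂ = f₂₁ = 0.75/EI.
Compatibility — zero rotation at each built-in end:
  1.5 M_P + 0.75 M_Q = 87.77
  0.75 M_P + 1.5 M_Q = 107.6
Solving the pair gives M_P = 30.22 kN·m and M_Q = 56.59 kN·m (hogging).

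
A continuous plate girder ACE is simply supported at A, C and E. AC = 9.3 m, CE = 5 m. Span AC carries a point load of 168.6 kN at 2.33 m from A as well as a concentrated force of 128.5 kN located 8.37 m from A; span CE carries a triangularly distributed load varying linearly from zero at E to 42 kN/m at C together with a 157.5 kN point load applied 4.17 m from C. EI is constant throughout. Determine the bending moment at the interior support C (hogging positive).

Release continuity at C by inserting a hinge; the redundant is the internal moment M_C. The primary structure is two simply-supported spans AC and CE.
End slopes at the hinge C, treating each span as simply supported:
  span AC: point load 168.6 at a = 2.33: Pab(L + a)/(6LEI) = 570.7/EI
  span AC: point load 128.5 at a = 8.37: Pab(L + a)/(6LEI) = 316.7/EI
  span CE: triangular load, peak 42: w₀L³/(45EI) = 116.7/EI
  span CE: point load 157.5 at a = 4.17: Pab(L + b)/(6LEI) = 105.9/EI
  relative rotation θ_0 = (887.4 + 222.6)/EI = 1110/EI
A unit hogging moment at C produces rotation L₁/(3EI) + L₂/(3EI) = 4.767/EI.
Compatibility: M_C·(L₁+L₂)/(3EI) = θ_0, giving M_C = 232.9 kN·m (hogging).

M_C = 232.9 kN·m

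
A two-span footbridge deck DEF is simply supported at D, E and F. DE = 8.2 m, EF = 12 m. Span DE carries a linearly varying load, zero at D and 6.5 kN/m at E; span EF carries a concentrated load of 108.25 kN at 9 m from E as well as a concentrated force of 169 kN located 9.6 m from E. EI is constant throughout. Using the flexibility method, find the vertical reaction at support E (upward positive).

Insert a hinge at E; M_E is the redundant, and each span becomes simply supported.
Discontinuity in slope at E on the released structure — sum the simple-span end rotations:
  span DE: triangular load, peak 6.5: w₀L³/(45EI) = 79.64/EI
  span EF: point load 108.25 at a = 9: Pab(L + b)/(6LEI) = 608.9/EI
  span EF: point load 169 at a = 9.6: Pab(L + b)/(6LEI) = 778.8/EI
  relative rotation θ_0 = (79.64 + 1388)/EI = 1467/EI
A unit hogging moment at E produces rotation L₁/(3EI) + L₂/(3EI) = 6.733/EI.
Compatibility: M_E·(L₁+L₂)/(3EI) = θ_0, giving M_E = 217.9 kN·m (hogging).
Span DE, ΣM about D with M_E applied at E: R_E^{DE}·8.2 = 145.7 + 217.9, so R_E^{DE} = 44.34 kN and R_D = 26.65 − 44.34 = -17.69 kN.
Span EF, ΣM about F: R_E^{EF}·12 = 730.4 + 217.9, so R_E^{EF} = 79.02 kN and R_F = 277.2 − 79.02 = 198.2 kN.
R_E = 44.34 + 79.02 = 123.4 kN.

R_E = 123.4 kN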